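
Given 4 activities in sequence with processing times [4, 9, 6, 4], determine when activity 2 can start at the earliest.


Activity 2 starts after activities 1 through 1 complete.
Predecessor durations: [4]
ES = 4 = 4

4


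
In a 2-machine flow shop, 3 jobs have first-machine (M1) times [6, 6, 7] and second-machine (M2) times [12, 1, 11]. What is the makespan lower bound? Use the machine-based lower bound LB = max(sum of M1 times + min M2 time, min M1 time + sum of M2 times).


LB1 = sum(M1 times) + min(M2 times) = 19 + 1 = 20
LB2 = min(M1 times) + sum(M2 times) = 6 + 24 = 30
Lower bound = max(LB1, LB2) = max(20, 30) = 30

30


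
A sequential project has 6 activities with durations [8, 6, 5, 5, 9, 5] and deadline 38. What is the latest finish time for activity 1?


LF(activity 1) = deadline - sum of successor durations
Successors: activities 2 through 6 with durations [6, 5, 5, 9, 5]
Sum of successor durations = 30
LF = 38 - 30 = 8

8


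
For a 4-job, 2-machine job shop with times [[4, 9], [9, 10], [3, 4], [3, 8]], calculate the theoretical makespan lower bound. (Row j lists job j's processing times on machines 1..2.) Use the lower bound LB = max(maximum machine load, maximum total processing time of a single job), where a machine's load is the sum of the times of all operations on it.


Machine loads:
  Machine 1: 4 + 9 + 3 + 3 = 19
  Machine 2: 9 + 10 + 4 + 8 = 31
Max machine load = 31
Job totals:
  Job 1: 13
  Job 2: 19
  Job 3: 7
  Job 4: 11
Max job total = 19
Lower bound = max(31, 19) = 31

31


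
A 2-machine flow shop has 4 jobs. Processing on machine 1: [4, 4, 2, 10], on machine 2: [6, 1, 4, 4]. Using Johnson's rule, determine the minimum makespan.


Apply Johnson's rule:
  Group 1 (a <= b): [(3, 2, 4), (1, 4, 6)]
  Group 2 (a > b): [(4, 10, 4), (2, 4, 1)]
Optimal job order: [3, 1, 4, 2]
Schedule:
  Job 3: M1 done at 2, M2 done at 6
  Job 1: M1 done at 6, M2 done at 12
  Job 4: M1 done at 16, M2 done at 20
  Job 2: M1 done at 20, M2 done at 21
Makespan = 21

21


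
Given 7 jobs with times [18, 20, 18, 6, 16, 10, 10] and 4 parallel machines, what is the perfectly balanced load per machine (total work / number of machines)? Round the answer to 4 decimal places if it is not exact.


Total processing time = 18 + 20 + 18 + 6 + 16 + 10 + 10 = 98
Number of machines = 4
Ideal balanced load = 98 / 4 = 24.5

24.5


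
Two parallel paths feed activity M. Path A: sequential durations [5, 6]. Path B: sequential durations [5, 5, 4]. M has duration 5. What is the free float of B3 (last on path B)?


ES(B3) = sum of predecessors on chain B = 10
EF(B3) = ES + duration = 10 + 4 = 14
Successor of B3 is M. ES(M) = max(sum(A), sum(B)) = max(11, 14) = 14
Free float = ES(successor) - EF(current) = 14 - 14 = 0

0


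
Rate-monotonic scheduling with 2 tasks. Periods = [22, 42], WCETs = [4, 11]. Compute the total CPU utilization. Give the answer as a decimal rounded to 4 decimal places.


Compute individual utilizations (exact fractions):
  Task 1: C/T = 4/22 = 2/11 (approx. 0.1818)
  Task 2: C/T = 11/42 (approx. 0.2619)
Total utilization U = 2/11 + 11/42 = 205/462
Rounded to 4 decimal places: U = 0.4437
RM (Liu & Layland) bound for 2 tasks = 0.828427; compare with U = 205/462 (approx. 0.443723)
U <= bound, so schedulable by RM sufficient condition.

0.4437


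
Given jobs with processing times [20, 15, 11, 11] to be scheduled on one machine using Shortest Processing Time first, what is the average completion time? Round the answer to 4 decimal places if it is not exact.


Sort jobs by processing time (SPT order): [11, 11, 15, 20]
Compute completion times sequentially:
  Job 1: processing = 11, completes at 11
  Job 2: processing = 11, completes at 22
  Job 3: processing = 15, completes at 37
  Job 4: processing = 20, completes at 57
Sum of completion times = 127
Average completion time = 127/4 = 31.75

31.75


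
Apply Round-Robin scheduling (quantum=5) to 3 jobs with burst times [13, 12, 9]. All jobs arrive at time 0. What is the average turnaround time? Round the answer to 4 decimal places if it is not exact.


Time quantum = 5
Execution trace:
  J1 runs 5 units, time = 5
  J2 runs 5 units, time = 10
  J3 runs 5 units, time = 15
  J1 runs 5 units, time = 20
  J2 runs 5 units, time = 25
  J3 runs 4 units, time = 29
  J1 runs 3 units, time = 32
  J2 runs 2 units, time = 34
Finish times: [32, 34, 29]
Average turnaround = 95/3 = 31.6667

31.6667


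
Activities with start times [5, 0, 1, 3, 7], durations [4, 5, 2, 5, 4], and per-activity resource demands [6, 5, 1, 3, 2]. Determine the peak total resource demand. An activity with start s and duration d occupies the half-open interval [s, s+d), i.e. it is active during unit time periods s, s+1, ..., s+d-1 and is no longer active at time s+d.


Each activity i is active on [start_i, start_i + duration_i).
Compute total resource usage per time slot:
  t=0: active resources = [5], total = 5
  t=1: active resources = [5, 1], total = 6
  t=2: active resources = [5, 1], total = 6
  t=3: active resources = [5, 3], total = 8
  t=4: active resources = [5, 3], total = 8
  t=5: active resources = [6, 3], total = 9
  t=6: active resources = [6, 3], total = 9
  t=7: active resources = [6, 3, 2], total = 11
  t=8: active resources = [6, 2], total = 8
  t=9: active resources = [2], total = 2
  t=10: active resources = [2], total = 2
Peak resource demand = 11

11


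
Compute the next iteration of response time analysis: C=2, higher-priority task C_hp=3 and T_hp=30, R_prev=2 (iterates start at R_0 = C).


R_next = C + ceil(R_prev / T_hp) * C_hp
ceil(2 / 30) = ceil(0.0667) = 1
Interference = 1 * 3 = 3
R_next = 2 + 3 = 5

5


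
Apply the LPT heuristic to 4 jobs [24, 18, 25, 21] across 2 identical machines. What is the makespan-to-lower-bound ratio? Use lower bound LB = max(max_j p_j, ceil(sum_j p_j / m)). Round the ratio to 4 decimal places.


LPT order: [25, 24, 21, 18]
Machine loads after assignment: [43, 45]
LPT makespan = 45
Lower bound = max(max_job, ceil(total/2)) = max(25, 44) = 44
Ratio = 45 / 44 = 1.0227

1.0227


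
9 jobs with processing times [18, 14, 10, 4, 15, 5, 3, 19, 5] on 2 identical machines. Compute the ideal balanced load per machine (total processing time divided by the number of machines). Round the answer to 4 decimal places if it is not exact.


Total processing time = 18 + 14 + 10 + 4 + 15 + 5 + 3 + 19 + 5 = 93
Number of machines = 2
Ideal balanced load = 93 / 2 = 46.5

46.5


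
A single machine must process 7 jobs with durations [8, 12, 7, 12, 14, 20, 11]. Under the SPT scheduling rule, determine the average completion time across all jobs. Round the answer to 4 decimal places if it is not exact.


Sort jobs by processing time (SPT order): [7, 8, 11, 12, 12, 14, 20]
Compute completion times sequentially:
  Job 1: processing = 7, completes at 7
  Job 2: processing = 8, completes at 15
  Job 3: processing = 11, completes at 26
  Job 4: processing = 12, completes at 38
  Job 5: processing = 12, completes at 50
  Job 6: processing = 14, completes at 64
  Job 7: processing = 20, completes at 84
Sum of completion times = 284
Average completion time = 284/7 = 40.5714

40.5714


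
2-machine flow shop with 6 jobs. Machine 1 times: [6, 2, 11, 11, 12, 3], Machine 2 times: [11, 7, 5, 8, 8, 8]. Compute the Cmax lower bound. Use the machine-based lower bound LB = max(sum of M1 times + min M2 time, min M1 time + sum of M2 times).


LB1 = sum(M1 times) + min(M2 times) = 45 + 5 = 50
LB2 = min(M1 times) + sum(M2 times) = 2 + 47 = 49
Lower bound = max(LB1, LB2) = max(50, 49) = 50

50


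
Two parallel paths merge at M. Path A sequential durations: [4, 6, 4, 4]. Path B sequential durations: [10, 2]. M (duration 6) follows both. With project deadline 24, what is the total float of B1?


Forward pass: ES(B1) = sum of predecessors on chain B = 0
EF = ES + duration = 0 + 10 = 10
Backward pass: LF(M) = deadline = 24; LS(M) = 24 - 6 = 18
LF(B1) = LS(M) - sum(successors on chain B) = 18 - 2 = 16
LS = LF - duration = 16 - 10 = 6
Total float = LS - ES = 6 - 0 = 6

6


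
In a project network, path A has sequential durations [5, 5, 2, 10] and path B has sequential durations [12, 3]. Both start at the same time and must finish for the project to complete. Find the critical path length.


Path A total = 5 + 5 + 2 + 10 = 22
Path B total = 12 + 3 = 15
Critical path = longest path = max(22, 15) = 22

22


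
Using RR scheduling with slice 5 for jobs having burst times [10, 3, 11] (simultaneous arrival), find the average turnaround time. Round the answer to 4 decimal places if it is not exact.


Time quantum = 5
Execution trace:
  J1 runs 5 units, time = 5
  J2 runs 3 units, time = 8
  J3 runs 5 units, time = 13
  J1 runs 5 units, time = 18
  J3 runs 5 units, time = 23
  J3 runs 1 units, time = 24
Finish times: [18, 8, 24]
Average turnaround = 50/3 = 16.6667

16.6667


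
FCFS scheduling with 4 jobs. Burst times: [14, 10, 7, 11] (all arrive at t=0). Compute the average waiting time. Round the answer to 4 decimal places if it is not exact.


FCFS order (as given): [14, 10, 7, 11]
Waiting times:
  Job 1: wait = 0
  Job 2: wait = 14
  Job 3: wait = 24
  Job 4: wait = 31
Sum of waiting times = 69
Average waiting time = 69/4 = 17.25

17.25


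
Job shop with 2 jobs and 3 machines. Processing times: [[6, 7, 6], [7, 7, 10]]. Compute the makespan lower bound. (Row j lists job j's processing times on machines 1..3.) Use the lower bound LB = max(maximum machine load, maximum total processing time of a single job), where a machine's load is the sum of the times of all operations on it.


Machine loads:
  Machine 1: 6 + 7 = 13
  Machine 2: 7 + 7 = 14
  Machine 3: 6 + 10 = 16
Max machine load = 16
Job totals:
  Job 1: 19
  Job 2: 24
Max job total = 24
Lower bound = max(16, 24) = 24

24


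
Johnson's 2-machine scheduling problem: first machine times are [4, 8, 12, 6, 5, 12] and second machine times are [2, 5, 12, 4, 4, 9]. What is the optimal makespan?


Apply Johnson's rule:
  Group 1 (a <= b): [(3, 12, 12)]
  Group 2 (a > b): [(6, 12, 9), (2, 8, 5), (4, 6, 4), (5, 5, 4), (1, 4, 2)]
Optimal job order: [3, 6, 2, 4, 5, 1]
Schedule:
  Job 3: M1 done at 12, M2 done at 24
  Job 6: M1 done at 24, M2 done at 33
  Job 2: M1 done at 32, M2 done at 38
  Job 4: M1 done at 38, M2 done at 42
  Job 5: M1 done at 43, M2 done at 47
  Job 1: M1 done at 47, M2 done at 49
Makespan = 49

49


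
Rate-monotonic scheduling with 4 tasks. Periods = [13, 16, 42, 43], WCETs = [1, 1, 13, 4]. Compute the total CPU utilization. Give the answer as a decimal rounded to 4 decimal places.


Compute individual utilizations (exact fractions):
  Task 1: C/T = 1/13 (approx. 0.0769)
  Task 2: C/T = 1/16 (approx. 0.0625)
  Task 3: C/T = 13/42 (approx. 0.3095)
  Task 4: C/T = 4/43 (approx. 0.093)
Total utilization U = 1/13 + 1/16 + 13/42 + 4/43 = 101795/187824
Rounded to 4 decimal places: U = 0.5420
RM (Liu & Layland) bound for 4 tasks = 0.756828; compare with U = 101795/187824 (approx. 0.541970)
U <= bound, so schedulable by RM sufficient condition.

0.5420


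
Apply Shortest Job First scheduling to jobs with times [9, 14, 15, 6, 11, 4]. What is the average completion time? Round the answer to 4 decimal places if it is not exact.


SJF order (ascending): [4, 6, 9, 11, 14, 15]
Completion times:
  Job 1: burst=4, C=4
  Job 2: burst=6, C=10
  Job 3: burst=9, C=19
  Job 4: burst=11, C=30
  Job 5: burst=14, C=44
  Job 6: burst=15, C=59
Average completion = 166/6 = 27.6667

27.6667


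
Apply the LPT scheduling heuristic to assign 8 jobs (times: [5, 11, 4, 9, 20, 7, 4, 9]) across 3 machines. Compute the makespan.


Sort jobs in decreasing order (LPT): [20, 11, 9, 9, 7, 5, 4, 4]
Assign each job to the least loaded machine:
  Machine 1: jobs [20, 4], load = 24
  Machine 2: jobs [11, 7, 5], load = 23
  Machine 3: jobs [9, 9, 4], load = 22
Makespan = max load = 24

24


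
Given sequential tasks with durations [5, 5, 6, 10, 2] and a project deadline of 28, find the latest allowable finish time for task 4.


LF(activity 4) = deadline - sum of successor durations
Successors: activities 5 through 5 with durations [2]
Sum of successor durations = 2
LF = 28 - 2 = 26

26


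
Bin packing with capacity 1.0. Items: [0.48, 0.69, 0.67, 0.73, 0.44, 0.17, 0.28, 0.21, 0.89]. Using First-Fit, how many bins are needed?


Place items sequentially using First-Fit:
  Item 0.48 -> new Bin 1
  Item 0.69 -> new Bin 2
  Item 0.67 -> new Bin 3
  Item 0.73 -> new Bin 4
  Item 0.44 -> Bin 1 (now 0.92)
  Item 0.17 -> Bin 2 (now 0.86)
  Item 0.28 -> Bin 3 (now 0.95)
  Item 0.21 -> Bin 4 (now 0.94)
  Item 0.89 -> new Bin 5
Total bins used = 5

5


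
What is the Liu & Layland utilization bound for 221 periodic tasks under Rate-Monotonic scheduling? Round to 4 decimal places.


Compute 2^(1/221) = 1.0031413363
Subtract 1: 1.0031413363 - 1 = 0.0031413363
Multiply by n: 221 * 0.0031413363 = 0.6942353223
Round to 4 dp: 0.6942

0.6942


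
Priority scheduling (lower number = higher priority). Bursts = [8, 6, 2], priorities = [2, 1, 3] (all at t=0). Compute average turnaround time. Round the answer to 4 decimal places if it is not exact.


Sort by priority (ascending = highest first):
Order: [(1, 6), (2, 8), (3, 2)]
Completion times:
  Priority 1, burst=6, C=6
  Priority 2, burst=8, C=14
  Priority 3, burst=2, C=16
Average turnaround = 36/3 = 12.0

12.0


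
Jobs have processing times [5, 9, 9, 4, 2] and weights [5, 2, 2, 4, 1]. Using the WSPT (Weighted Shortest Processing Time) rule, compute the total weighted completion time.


Compute p/w ratios and sort ascending (WSPT): [(5, 5), (4, 4), (2, 1), (9, 2), (9, 2)]
Compute weighted completion times:
  Job (p=5,w=5): C=5, w*C=5*5=25
  Job (p=4,w=4): C=9, w*C=4*9=36
  Job (p=2,w=1): C=11, w*C=1*11=11
  Job (p=9,w=2): C=20, w*C=2*20=40
  Job (p=9,w=2): C=29, w*C=2*29=58
Total weighted completion time = 170

170


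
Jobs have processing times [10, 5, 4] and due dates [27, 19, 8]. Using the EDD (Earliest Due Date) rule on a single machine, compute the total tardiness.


Sort by due date (EDD order): [(4, 8), (5, 19), (10, 27)]
Compute completion times and tardiness:
  Job 1: p=4, d=8, C=4, tardiness=max(0,4-8)=0
  Job 2: p=5, d=19, C=9, tardiness=max(0,9-19)=0
  Job 3: p=10, d=27, C=19, tardiness=max(0,19-27)=0
Total tardiness = 0

0


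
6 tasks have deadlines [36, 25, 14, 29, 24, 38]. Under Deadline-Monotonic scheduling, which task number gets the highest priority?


Sort tasks by relative deadline (ascending):
  Task 3: deadline = 14
  Task 5: deadline = 24
  Task 2: deadline = 25
  Task 4: deadline = 29
  Task 1: deadline = 36
  Task 6: deadline = 38
Priority order (highest first): [3, 5, 2, 4, 1, 6]
Highest priority task = 3

3


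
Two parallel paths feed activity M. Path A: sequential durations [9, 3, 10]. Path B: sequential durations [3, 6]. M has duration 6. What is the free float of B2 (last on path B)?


ES(B2) = sum of predecessors on chain B = 3
EF(B2) = ES + duration = 3 + 6 = 9
Successor of B2 is M. ES(M) = max(sum(A), sum(B)) = max(22, 9) = 22
Free float = ES(successor) - EF(current) = 22 - 9 = 13

13


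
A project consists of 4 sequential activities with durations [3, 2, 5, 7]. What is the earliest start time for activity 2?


Activity 2 starts after activities 1 through 1 complete.
Predecessor durations: [3]
ES = 3 = 3

3


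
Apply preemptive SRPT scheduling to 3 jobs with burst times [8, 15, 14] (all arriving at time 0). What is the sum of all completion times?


Since all jobs arrive at t=0, SRPT equals SPT ordering.
SPT order: [8, 14, 15]
Completion times:
  Job 1: p=8, C=8
  Job 2: p=14, C=22
  Job 3: p=15, C=37
Total completion time = 8 + 22 + 37 = 67

67


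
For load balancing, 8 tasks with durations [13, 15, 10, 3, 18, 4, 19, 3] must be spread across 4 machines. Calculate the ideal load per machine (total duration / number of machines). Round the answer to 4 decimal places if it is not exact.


Total processing time = 13 + 15 + 10 + 3 + 18 + 4 + 19 + 3 = 85
Number of machines = 4
Ideal balanced load = 85 / 4 = 21.25

21.25


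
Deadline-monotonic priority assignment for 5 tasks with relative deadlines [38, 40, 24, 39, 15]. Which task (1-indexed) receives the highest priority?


Sort tasks by relative deadline (ascending):
  Task 5: deadline = 15
  Task 3: deadline = 24
  Task 1: deadline = 38
  Task 4: deadline = 39
  Task 2: deadline = 40
Priority order (highest first): [5, 3, 1, 4, 2]
Highest priority task = 5

5


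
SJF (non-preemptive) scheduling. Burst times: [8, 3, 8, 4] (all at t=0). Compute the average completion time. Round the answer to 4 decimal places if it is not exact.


SJF order (ascending): [3, 4, 8, 8]
Completion times:
  Job 1: burst=3, C=3
  Job 2: burst=4, C=7
  Job 3: burst=8, C=15
  Job 4: burst=8, C=23
Average completion = 48/4 = 12.0

12.0


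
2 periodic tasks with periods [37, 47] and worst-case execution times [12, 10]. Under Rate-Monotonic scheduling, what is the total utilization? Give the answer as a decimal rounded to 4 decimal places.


Compute individual utilizations (exact fractions):
  Task 1: C/T = 12/37 (approx. 0.3243)
  Task 2: C/T = 10/47 (approx. 0.2128)
Total utilization U = 12/37 + 10/47 = 934/1739
Rounded to 4 decimal places: U = 0.5371
RM (Liu & Layland) bound for 2 tasks = 0.828427; compare with U = 934/1739 (approx. 0.537090)
U <= bound, so schedulable by RM sufficient condition.

0.5371


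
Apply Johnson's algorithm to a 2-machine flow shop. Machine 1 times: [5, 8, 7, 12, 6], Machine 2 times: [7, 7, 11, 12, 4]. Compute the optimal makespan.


Apply Johnson's rule:
  Group 1 (a <= b): [(1, 5, 7), (3, 7, 11), (4, 12, 12)]
  Group 2 (a > b): [(2, 8, 7), (5, 6, 4)]
Optimal job order: [1, 3, 4, 2, 5]
Schedule:
  Job 1: M1 done at 5, M2 done at 12
  Job 3: M1 done at 12, M2 done at 23
  Job 4: M1 done at 24, M2 done at 36
  Job 2: M1 done at 32, M2 done at 43
  Job 5: M1 done at 38, M2 done at 47
Makespan = 47

47


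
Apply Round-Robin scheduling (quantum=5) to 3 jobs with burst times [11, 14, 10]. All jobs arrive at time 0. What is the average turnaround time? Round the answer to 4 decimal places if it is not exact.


Time quantum = 5
Execution trace:
  J1 runs 5 units, time = 5
  J2 runs 5 units, time = 10
  J3 runs 5 units, time = 15
  J1 runs 5 units, time = 20
  J2 runs 5 units, time = 25
  J3 runs 5 units, time = 30
  J1 runs 1 units, time = 31
  J2 runs 4 units, time = 35
Finish times: [31, 35, 30]
Average turnaround = 96/3 = 32.0

32.0


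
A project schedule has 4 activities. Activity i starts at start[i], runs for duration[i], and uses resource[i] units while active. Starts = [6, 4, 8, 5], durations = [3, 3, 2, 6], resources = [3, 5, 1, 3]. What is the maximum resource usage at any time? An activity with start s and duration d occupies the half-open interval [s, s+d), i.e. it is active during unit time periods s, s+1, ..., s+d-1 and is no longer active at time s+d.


Each activity i is active on [start_i, start_i + duration_i).
Compute total resource usage per time slot:
  t=0: active resources = [], total = 0
  t=1: active resources = [], total = 0
  t=2: active resources = [], total = 0
  t=3: active resources = [], total = 0
  t=4: active resources = [5], total = 5
  t=5: active resources = [5, 3], total = 8
  t=6: active resources = [3, 5, 3], total = 11
  t=7: active resources = [3, 3], total = 6
  t=8: active resources = [3, 1, 3], total = 7
  t=9: active resources = [1, 3], total = 4
  t=10: active resources = [3], total = 3
Peak resource demand = 11

11


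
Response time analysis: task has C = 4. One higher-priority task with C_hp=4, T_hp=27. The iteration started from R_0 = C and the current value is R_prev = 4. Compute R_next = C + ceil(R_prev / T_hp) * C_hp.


R_next = C + ceil(R_prev / T_hp) * C_hp
ceil(4 / 27) = ceil(0.1481) = 1
Interference = 1 * 4 = 4
R_next = 4 + 4 = 8

8


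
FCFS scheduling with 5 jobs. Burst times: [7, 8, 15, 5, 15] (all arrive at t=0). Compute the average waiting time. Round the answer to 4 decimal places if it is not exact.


FCFS order (as given): [7, 8, 15, 5, 15]
Waiting times:
  Job 1: wait = 0
  Job 2: wait = 7
  Job 3: wait = 15
  Job 4: wait = 30
  Job 5: wait = 35
Sum of waiting times = 87
Average waiting time = 87/5 = 17.4

17.4


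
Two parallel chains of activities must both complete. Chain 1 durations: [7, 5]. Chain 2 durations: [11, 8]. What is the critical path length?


Path A total = 7 + 5 = 12
Path B total = 11 + 8 = 19
Critical path = longest path = max(12, 19) = 19

19


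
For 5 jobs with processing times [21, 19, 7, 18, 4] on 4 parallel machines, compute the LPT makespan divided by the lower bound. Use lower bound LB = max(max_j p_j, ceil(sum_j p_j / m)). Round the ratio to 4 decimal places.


LPT order: [21, 19, 18, 7, 4]
Machine loads after assignment: [21, 19, 18, 11]
LPT makespan = 21
Lower bound = max(max_job, ceil(total/4)) = max(21, 18) = 21
Ratio = 21 / 21 = 1.0

1.0


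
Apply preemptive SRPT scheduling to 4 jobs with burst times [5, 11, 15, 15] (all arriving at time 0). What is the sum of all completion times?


Since all jobs arrive at t=0, SRPT equals SPT ordering.
SPT order: [5, 11, 15, 15]
Completion times:
  Job 1: p=5, C=5
  Job 2: p=11, C=16
  Job 3: p=15, C=31
  Job 4: p=15, C=46
Total completion time = 5 + 16 + 31 + 46 = 98

98


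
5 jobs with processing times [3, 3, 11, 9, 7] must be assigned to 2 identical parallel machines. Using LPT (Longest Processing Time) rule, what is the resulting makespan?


Sort jobs in decreasing order (LPT): [11, 9, 7, 3, 3]
Assign each job to the least loaded machine:
  Machine 1: jobs [11, 3, 3], load = 17
  Machine 2: jobs [9, 7], load = 16
Makespan = max load = 17

17


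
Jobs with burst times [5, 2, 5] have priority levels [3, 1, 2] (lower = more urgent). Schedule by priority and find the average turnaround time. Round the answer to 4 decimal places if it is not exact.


Sort by priority (ascending = highest first):
Order: [(1, 2), (2, 5), (3, 5)]
Completion times:
  Priority 1, burst=2, C=2
  Priority 2, burst=5, C=7
  Priority 3, burst=5, C=12
Average turnaround = 21/3 = 7.0

7.0


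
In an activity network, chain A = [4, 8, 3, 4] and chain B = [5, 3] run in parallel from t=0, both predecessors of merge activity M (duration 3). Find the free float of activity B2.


ES(B2) = sum of predecessors on chain B = 5
EF(B2) = ES + duration = 5 + 3 = 8
Successor of B2 is M. ES(M) = max(sum(A), sum(B)) = max(19, 8) = 19
Free float = ES(successor) - EF(current) = 19 - 8 = 11

11


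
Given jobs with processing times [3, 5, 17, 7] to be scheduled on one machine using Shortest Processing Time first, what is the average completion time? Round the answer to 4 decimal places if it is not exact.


Sort jobs by processing time (SPT order): [3, 5, 7, 17]
Compute completion times sequentially:
  Job 1: processing = 3, completes at 3
  Job 2: processing = 5, completes at 8
  Job 3: processing = 7, completes at 15
  Job 4: processing = 17, completes at 32
Sum of completion times = 58
Average completion time = 58/4 = 14.5

14.5


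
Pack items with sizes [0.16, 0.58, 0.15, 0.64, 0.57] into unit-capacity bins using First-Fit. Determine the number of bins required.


Place items sequentially using First-Fit:
  Item 0.16 -> new Bin 1
  Item 0.58 -> Bin 1 (now 0.74)
  Item 0.15 -> Bin 1 (now 0.89)
  Item 0.64 -> new Bin 2
  Item 0.57 -> new Bin 3
Total bins used = 3

3


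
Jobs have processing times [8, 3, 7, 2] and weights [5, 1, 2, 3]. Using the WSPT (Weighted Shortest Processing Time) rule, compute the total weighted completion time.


Compute p/w ratios and sort ascending (WSPT): [(2, 3), (8, 5), (3, 1), (7, 2)]
Compute weighted completion times:
  Job (p=2,w=3): C=2, w*C=3*2=6
  Job (p=8,w=5): C=10, w*C=5*10=50
  Job (p=3,w=1): C=13, w*C=1*13=13
  Job (p=7,w=2): C=20, w*C=2*20=40
Total weighted completion time = 109

109


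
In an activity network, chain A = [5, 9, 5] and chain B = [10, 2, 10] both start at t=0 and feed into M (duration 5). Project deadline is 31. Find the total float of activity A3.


Forward pass: ES(A3) = sum of predecessors on chain A = 14
EF = ES + duration = 14 + 5 = 19
Backward pass: LF(M) = deadline = 31; LS(M) = 31 - 5 = 26
LF(A3) = LS(M) - sum(successors on chain A) = 26 - 0 = 26
LS = LF - duration = 26 - 5 = 21
Total float = LS - ES = 21 - 14 = 7

7


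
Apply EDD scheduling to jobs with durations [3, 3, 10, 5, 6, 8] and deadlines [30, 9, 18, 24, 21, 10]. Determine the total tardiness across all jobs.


Sort by due date (EDD order): [(3, 9), (8, 10), (10, 18), (6, 21), (5, 24), (3, 30)]
Compute completion times and tardiness:
  Job 1: p=3, d=9, C=3, tardiness=max(0,3-9)=0
  Job 2: p=8, d=10, C=11, tardiness=max(0,11-10)=1
  Job 3: p=10, d=18, C=21, tardiness=max(0,21-18)=3
  Job 4: p=6, d=21, C=27, tardiness=max(0,27-21)=6
  Job 5: p=5, d=24, C=32, tardiness=max(0,32-24)=8
  Job 6: p=3, d=30, C=35, tardiness=max(0,35-30)=5
Total tardiness = 23

23


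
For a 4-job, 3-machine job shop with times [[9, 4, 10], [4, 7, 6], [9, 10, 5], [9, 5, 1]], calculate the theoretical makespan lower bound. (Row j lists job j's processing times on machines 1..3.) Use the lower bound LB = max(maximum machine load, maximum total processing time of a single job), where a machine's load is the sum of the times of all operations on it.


Machine loads:
  Machine 1: 9 + 4 + 9 + 9 = 31
  Machine 2: 4 + 7 + 10 + 5 = 26
  Machine 3: 10 + 6 + 5 + 1 = 22
Max machine load = 31
Job totals:
  Job 1: 23
  Job 2: 17
  Job 3: 24
  Job 4: 15
Max job total = 24
Lower bound = max(31, 24) = 31

31


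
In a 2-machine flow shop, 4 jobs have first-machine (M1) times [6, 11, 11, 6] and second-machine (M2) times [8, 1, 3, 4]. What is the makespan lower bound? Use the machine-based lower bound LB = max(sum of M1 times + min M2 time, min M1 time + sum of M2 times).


LB1 = sum(M1 times) + min(M2 times) = 34 + 1 = 35
LB2 = min(M1 times) + sum(M2 times) = 6 + 16 = 22
Lower bound = max(LB1, LB2) = max(35, 22) = 35

35


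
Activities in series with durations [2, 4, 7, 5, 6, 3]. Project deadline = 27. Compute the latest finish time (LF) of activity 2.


LF(activity 2) = deadline - sum of successor durations
Successors: activities 3 through 6 with durations [7, 5, 6, 3]
Sum of successor durations = 21
LF = 27 - 21 = 6

6


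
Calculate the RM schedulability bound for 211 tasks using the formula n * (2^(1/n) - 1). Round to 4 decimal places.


Compute 2^(1/211) = 1.0032904594
Subtract 1: 1.0032904594 - 1 = 0.0032904594
Multiply by n: 211 * 0.0032904594 = 0.6942869334
Round to 4 dp: 0.6943

0.6943


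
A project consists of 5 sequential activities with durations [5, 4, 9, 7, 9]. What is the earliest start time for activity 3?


Activity 3 starts after activities 1 through 2 complete.
Predecessor durations: [5, 4]
ES = 5 + 4 = 9

9


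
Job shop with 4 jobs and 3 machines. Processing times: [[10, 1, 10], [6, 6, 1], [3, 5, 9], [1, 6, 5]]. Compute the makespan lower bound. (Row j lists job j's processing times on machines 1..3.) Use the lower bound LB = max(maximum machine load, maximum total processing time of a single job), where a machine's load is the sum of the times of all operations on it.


Machine loads:
  Machine 1: 10 + 6 + 3 + 1 = 20
  Machine 2: 1 + 6 + 5 + 6 = 18
  Machine 3: 10 + 1 + 9 + 5 = 25
Max machine load = 25
Job totals:
  Job 1: 21
  Job 2: 13
  Job 3: 17
  Job 4: 12
Max job total = 21
Lower bound = max(25, 21) = 25

25


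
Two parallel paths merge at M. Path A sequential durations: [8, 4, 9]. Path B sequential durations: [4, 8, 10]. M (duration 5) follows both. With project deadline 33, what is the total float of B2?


Forward pass: ES(B2) = sum of predecessors on chain B = 4
EF = ES + duration = 4 + 8 = 12
Backward pass: LF(M) = deadline = 33; LS(M) = 33 - 5 = 28
LF(B2) = LS(M) - sum(successors on chain B) = 28 - 10 = 18
LS = LF - duration = 18 - 8 = 10
Total float = LS - ES = 10 - 4 = 6

6


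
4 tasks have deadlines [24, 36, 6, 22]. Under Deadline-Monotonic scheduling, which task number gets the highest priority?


Sort tasks by relative deadline (ascending):
  Task 3: deadline = 6
  Task 4: deadline = 22
  Task 1: deadline = 24
  Task 2: deadline = 36
Priority order (highest first): [3, 4, 1, 2]
Highest priority task = 3

3


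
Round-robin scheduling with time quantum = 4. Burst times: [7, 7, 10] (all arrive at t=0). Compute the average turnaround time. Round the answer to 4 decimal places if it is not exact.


Time quantum = 4
Execution trace:
  J1 runs 4 units, time = 4
  J2 runs 4 units, time = 8
  J3 runs 4 units, time = 12
  J1 runs 3 units, time = 15
  J2 runs 3 units, time = 18
  J3 runs 4 units, time = 22
  J3 runs 2 units, time = 24
Finish times: [15, 18, 24]
Average turnaround = 57/3 = 19.0

19.0


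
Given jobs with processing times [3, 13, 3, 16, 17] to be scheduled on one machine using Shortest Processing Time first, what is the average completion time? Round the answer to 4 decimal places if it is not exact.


Sort jobs by processing time (SPT order): [3, 3, 13, 16, 17]
Compute completion times sequentially:
  Job 1: processing = 3, completes at 3
  Job 2: processing = 3, completes at 6
  Job 3: processing = 13, completes at 19
  Job 4: processing = 16, completes at 35
  Job 5: processing = 17, completes at 52
Sum of completion times = 115
Average completion time = 115/5 = 23.0

23.0


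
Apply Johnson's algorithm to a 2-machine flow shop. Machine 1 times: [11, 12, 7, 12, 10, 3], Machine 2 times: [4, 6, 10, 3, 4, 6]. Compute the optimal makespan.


Apply Johnson's rule:
  Group 1 (a <= b): [(6, 3, 6), (3, 7, 10)]
  Group 2 (a > b): [(2, 12, 6), (1, 11, 4), (5, 10, 4), (4, 12, 3)]
Optimal job order: [6, 3, 2, 1, 5, 4]
Schedule:
  Job 6: M1 done at 3, M2 done at 9
  Job 3: M1 done at 10, M2 done at 20
  Job 2: M1 done at 22, M2 done at 28
  Job 1: M1 done at 33, M2 done at 37
  Job 5: M1 done at 43, M2 done at 47
  Job 4: M1 done at 55, M2 done at 58
Makespan = 58

58


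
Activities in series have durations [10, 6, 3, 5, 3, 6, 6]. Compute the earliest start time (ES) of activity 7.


Activity 7 starts after activities 1 through 6 complete.
Predecessor durations: [10, 6, 3, 5, 3, 6]
ES = 10 + 6 + 3 + 5 + 3 + 6 = 33

33


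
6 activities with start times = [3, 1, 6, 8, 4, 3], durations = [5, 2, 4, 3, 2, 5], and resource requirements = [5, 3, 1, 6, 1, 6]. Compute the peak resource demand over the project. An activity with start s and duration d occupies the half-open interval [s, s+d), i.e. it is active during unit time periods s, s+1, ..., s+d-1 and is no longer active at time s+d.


Each activity i is active on [start_i, start_i + duration_i).
Compute total resource usage per time slot:
  t=0: active resources = [], total = 0
  t=1: active resources = [3], total = 3
  t=2: active resources = [3], total = 3
  t=3: active resources = [5, 6], total = 11
  t=4: active resources = [5, 1, 6], total = 12
  t=5: active resources = [5, 1, 6], total = 12
  t=6: active resources = [5, 1, 6], total = 12
  t=7: active resources = [5, 1, 6], total = 12
  t=8: active resources = [1, 6], total = 7
  t=9: active resources = [1, 6], total = 7
  t=10: active resources = [6], total = 6
Peak resource demand = 12

12


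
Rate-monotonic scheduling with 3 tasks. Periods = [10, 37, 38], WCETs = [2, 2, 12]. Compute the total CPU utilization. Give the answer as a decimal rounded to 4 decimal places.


Compute individual utilizations (exact fractions):
  Task 1: C/T = 2/10 = 1/5 (approx. 0.2)
  Task 2: C/T = 2/37 (approx. 0.0541)
  Task 3: C/T = 12/38 = 6/19 (approx. 0.3158)
Total utilization U = 1/5 + 2/37 + 6/19 = 2003/3515
Rounded to 4 decimal places: U = 0.5698
RM (Liu & Layland) bound for 3 tasks = 0.779763; compare with U = 2003/3515 (approx. 0.569844)
U <= bound, so schedulable by RM sufficient condition.

0.5698


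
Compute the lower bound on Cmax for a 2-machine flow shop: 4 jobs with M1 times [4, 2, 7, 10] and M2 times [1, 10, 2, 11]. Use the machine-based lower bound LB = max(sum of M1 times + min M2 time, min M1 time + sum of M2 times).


LB1 = sum(M1 times) + min(M2 times) = 23 + 1 = 24
LB2 = min(M1 times) + sum(M2 times) = 2 + 24 = 26
Lower bound = max(LB1, LB2) = max(24, 26) = 26

26


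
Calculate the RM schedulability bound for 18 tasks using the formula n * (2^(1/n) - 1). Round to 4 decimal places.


Compute 2^(1/18) = 1.0392592260
Subtract 1: 1.0392592260 - 1 = 0.0392592260
Multiply by n: 18 * 0.0392592260 = 0.7066660680
Round to 4 dp: 0.7067

0.7067


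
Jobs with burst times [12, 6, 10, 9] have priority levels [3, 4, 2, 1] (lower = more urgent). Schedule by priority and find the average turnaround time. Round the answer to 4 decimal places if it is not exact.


Sort by priority (ascending = highest first):
Order: [(1, 9), (2, 10), (3, 12), (4, 6)]
Completion times:
  Priority 1, burst=9, C=9
  Priority 2, burst=10, C=19
  Priority 3, burst=12, C=31
  Priority 4, burst=6, C=37
Average turnaround = 96/4 = 24.0

24.0


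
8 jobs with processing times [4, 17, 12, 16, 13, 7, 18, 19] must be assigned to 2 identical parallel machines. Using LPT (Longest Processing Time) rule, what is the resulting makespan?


Sort jobs in decreasing order (LPT): [19, 18, 17, 16, 13, 12, 7, 4]
Assign each job to the least loaded machine:
  Machine 1: jobs [19, 16, 13, 4], load = 52
  Machine 2: jobs [18, 17, 12, 7], load = 54
Makespan = max load = 54

54


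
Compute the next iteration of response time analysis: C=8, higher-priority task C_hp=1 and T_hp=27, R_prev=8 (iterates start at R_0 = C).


R_next = C + ceil(R_prev / T_hp) * C_hp
ceil(8 / 27) = ceil(0.2963) = 1
Interference = 1 * 1 = 1
R_next = 8 + 1 = 9

9


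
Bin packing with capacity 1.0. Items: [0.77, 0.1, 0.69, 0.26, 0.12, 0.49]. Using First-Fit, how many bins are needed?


Place items sequentially using First-Fit:
  Item 0.77 -> new Bin 1
  Item 0.1 -> Bin 1 (now 0.87)
  Item 0.69 -> new Bin 2
  Item 0.26 -> Bin 2 (now 0.95)
  Item 0.12 -> Bin 1 (now 0.99)
  Item 0.49 -> new Bin 3
Total bins used = 3

3


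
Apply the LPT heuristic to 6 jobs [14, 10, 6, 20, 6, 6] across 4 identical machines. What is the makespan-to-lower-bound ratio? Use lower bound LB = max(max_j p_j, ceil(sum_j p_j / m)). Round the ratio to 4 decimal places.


LPT order: [20, 14, 10, 6, 6, 6]
Machine loads after assignment: [20, 14, 16, 12]
LPT makespan = 20
Lower bound = max(max_job, ceil(total/4)) = max(20, 16) = 20
Ratio = 20 / 20 = 1.0

1.0


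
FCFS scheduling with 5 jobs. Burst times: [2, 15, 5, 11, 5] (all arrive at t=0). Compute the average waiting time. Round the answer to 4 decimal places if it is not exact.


FCFS order (as given): [2, 15, 5, 11, 5]
Waiting times:
  Job 1: wait = 0
  Job 2: wait = 2
  Job 3: wait = 17
  Job 4: wait = 22
  Job 5: wait = 33
Sum of waiting times = 74
Average waiting time = 74/5 = 14.8

14.8


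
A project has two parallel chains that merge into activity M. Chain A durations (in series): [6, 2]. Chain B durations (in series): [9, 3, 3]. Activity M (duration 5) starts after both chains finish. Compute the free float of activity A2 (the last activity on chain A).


ES(A2) = sum of predecessors on chain A = 6
EF(A2) = ES + duration = 6 + 2 = 8
Successor of A2 is M. ES(M) = max(sum(A), sum(B)) = max(8, 15) = 15
Free float = ES(successor) - EF(current) = 15 - 8 = 7

7


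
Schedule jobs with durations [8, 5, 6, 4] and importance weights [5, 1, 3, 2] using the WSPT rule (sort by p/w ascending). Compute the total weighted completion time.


Compute p/w ratios and sort ascending (WSPT): [(8, 5), (6, 3), (4, 2), (5, 1)]
Compute weighted completion times:
  Job (p=8,w=5): C=8, w*C=5*8=40
  Job (p=6,w=3): C=14, w*C=3*14=42
  Job (p=4,w=2): C=18, w*C=2*18=36
  Job (p=5,w=1): C=23, w*C=1*23=23
Total weighted completion time = 141

141


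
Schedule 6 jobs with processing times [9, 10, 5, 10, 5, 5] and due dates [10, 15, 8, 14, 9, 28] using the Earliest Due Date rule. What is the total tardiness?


Sort by due date (EDD order): [(5, 8), (5, 9), (9, 10), (10, 14), (10, 15), (5, 28)]
Compute completion times and tardiness:
  Job 1: p=5, d=8, C=5, tardiness=max(0,5-8)=0
  Job 2: p=5, d=9, C=10, tardiness=max(0,10-9)=1
  Job 3: p=9, d=10, C=19, tardiness=max(0,19-10)=9
  Job 4: p=10, d=14, C=29, tardiness=max(0,29-14)=15
  Job 5: p=10, d=15, C=39, tardiness=max(0,39-15)=24
  Job 6: p=5, d=28, C=44, tardiness=max(0,44-28)=16
Total tardiness = 65

65


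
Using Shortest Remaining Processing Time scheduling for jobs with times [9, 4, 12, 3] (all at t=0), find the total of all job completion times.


Since all jobs arrive at t=0, SRPT equals SPT ordering.
SPT order: [3, 4, 9, 12]
Completion times:
  Job 1: p=3, C=3
  Job 2: p=4, C=7
  Job 3: p=9, C=16
  Job 4: p=12, C=28
Total completion time = 3 + 7 + 16 + 28 = 54

54


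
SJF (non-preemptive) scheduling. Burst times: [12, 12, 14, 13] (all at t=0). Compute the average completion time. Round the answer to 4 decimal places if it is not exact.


SJF order (ascending): [12, 12, 13, 14]
Completion times:
  Job 1: burst=12, C=12
  Job 2: burst=12, C=24
  Job 3: burst=13, C=37
  Job 4: burst=14, C=51
Average completion = 124/4 = 31.0

31.0


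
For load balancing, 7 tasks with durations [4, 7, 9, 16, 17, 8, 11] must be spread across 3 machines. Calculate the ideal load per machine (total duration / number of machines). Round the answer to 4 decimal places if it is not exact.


Total processing time = 4 + 7 + 9 + 16 + 17 + 8 + 11 = 72
Number of machines = 3
Ideal balanced load = 72 / 3 = 24.0

24.0


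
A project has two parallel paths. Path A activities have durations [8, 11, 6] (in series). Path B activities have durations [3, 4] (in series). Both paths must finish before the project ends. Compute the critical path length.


Path A total = 8 + 11 + 6 = 25
Path B total = 3 + 4 = 7
Critical path = longest path = max(25, 7) = 25

25


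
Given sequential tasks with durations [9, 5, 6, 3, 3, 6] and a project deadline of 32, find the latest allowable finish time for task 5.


LF(activity 5) = deadline - sum of successor durations
Successors: activities 6 through 6 with durations [6]
Sum of successor durations = 6
LF = 32 - 6 = 26

26


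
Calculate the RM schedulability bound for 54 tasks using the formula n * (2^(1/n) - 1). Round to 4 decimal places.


Compute 2^(1/54) = 1.0129187947
Subtract 1: 1.0129187947 - 1 = 0.0129187947
Multiply by n: 54 * 0.0129187947 = 0.6976149138
Round to 4 dp: 0.6976

0.6976


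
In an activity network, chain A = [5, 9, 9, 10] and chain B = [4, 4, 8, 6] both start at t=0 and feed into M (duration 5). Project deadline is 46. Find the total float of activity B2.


Forward pass: ES(B2) = sum of predecessors on chain B = 4
EF = ES + duration = 4 + 4 = 8
Backward pass: LF(M) = deadline = 46; LS(M) = 46 - 5 = 41
LF(B2) = LS(M) - sum(successors on chain B) = 41 - 14 = 27
LS = LF - duration = 27 - 4 = 23
Total float = LS - ES = 23 - 4 = 19

19


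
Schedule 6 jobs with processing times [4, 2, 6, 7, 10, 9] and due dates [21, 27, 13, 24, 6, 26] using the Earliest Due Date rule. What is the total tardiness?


Sort by due date (EDD order): [(10, 6), (6, 13), (4, 21), (7, 24), (9, 26), (2, 27)]
Compute completion times and tardiness:
  Job 1: p=10, d=6, C=10, tardiness=max(0,10-6)=4
  Job 2: p=6, d=13, C=16, tardiness=max(0,16-13)=3
  Job 3: p=4, d=21, C=20, tardiness=max(0,20-21)=0
  Job 4: p=7, d=24, C=27, tardiness=max(0,27-24)=3
  Job 5: p=9, d=26, C=36, tardiness=max(0,36-26)=10
  Job 6: p=2, d=27, C=38, tardiness=max(0,38-27)=11
Total tardiness = 31

31


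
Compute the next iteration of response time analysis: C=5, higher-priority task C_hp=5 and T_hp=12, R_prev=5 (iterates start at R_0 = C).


R_next = C + ceil(R_prev / T_hp) * C_hp
ceil(5 / 12) = ceil(0.4167) = 1
Interference = 1 * 5 = 5
R_next = 5 + 5 = 10

10


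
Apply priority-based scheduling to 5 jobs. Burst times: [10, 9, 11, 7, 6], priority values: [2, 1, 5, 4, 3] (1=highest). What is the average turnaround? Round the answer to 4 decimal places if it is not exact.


Sort by priority (ascending = highest first):
Order: [(1, 9), (2, 10), (3, 6), (4, 7), (5, 11)]
Completion times:
  Priority 1, burst=9, C=9
  Priority 2, burst=10, C=19
  Priority 3, burst=6, C=25
  Priority 4, burst=7, C=32
  Priority 5, burst=11, C=43
Average turnaround = 128/5 = 25.6

25.6
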